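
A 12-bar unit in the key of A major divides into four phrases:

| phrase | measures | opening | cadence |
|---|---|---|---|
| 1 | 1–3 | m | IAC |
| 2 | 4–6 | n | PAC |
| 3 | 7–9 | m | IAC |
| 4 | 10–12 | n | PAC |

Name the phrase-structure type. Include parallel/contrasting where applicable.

The cadence pattern IAC–PAC–IAC–PAC is weak–strong twice, and phrases 3–4 restate phrases 1–2: a period heard twice, not a double period (which would end weakly at phrase 2).

repeated period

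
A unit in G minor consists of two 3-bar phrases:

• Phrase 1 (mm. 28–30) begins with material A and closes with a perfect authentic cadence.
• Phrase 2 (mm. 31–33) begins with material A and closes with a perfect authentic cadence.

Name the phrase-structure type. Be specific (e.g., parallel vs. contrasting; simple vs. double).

Both phrases have the same opening (A) and the same cadence (perfect authentic cadence): the second is a restatement, not a consequent, so this is a repeated phrase rather than a period.

repeated phrase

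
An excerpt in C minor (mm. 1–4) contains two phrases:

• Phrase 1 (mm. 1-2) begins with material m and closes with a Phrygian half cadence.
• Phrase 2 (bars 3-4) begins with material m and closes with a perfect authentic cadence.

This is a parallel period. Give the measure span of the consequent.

measures 3–4

The phrase ending with the weaker cadence (Phrygian half cadence) is the antecedent; the one ending more conclusively (perfect authentic cadence) is the consequent. The consequent is measures 3–4.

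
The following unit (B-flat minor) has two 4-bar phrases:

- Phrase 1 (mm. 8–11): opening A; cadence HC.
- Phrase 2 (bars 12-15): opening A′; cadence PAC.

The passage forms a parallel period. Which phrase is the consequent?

phrase 2

The phrase ending with the weaker cadence (half cadence) is the antecedent; the one ending more conclusively (perfect authentic cadence) is the consequent. The consequent is phrase 2.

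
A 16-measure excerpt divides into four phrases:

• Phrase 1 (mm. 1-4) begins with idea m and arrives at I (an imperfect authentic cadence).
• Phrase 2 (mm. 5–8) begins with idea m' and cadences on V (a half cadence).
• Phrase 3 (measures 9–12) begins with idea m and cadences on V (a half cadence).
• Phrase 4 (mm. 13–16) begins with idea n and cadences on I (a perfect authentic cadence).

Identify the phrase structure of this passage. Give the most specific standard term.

Four phrases in two halves: the first half (measures 1–8) ends with a half cadence, the second (measures 9–16) with a perfect authentic cadence — a large antecedent–consequent pair, i.e. a double period.
Phrase 3 begins with the same material as phrase 1, making it parallel.

parallel double period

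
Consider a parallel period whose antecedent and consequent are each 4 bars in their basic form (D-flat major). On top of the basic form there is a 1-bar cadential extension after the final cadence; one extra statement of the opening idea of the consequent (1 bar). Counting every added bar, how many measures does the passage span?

Basic parallel period: 4 + 4 = 8 bars.
8 (basic form) + 1 (cadential extension) + 1 (extra statement) = 10.

10 measures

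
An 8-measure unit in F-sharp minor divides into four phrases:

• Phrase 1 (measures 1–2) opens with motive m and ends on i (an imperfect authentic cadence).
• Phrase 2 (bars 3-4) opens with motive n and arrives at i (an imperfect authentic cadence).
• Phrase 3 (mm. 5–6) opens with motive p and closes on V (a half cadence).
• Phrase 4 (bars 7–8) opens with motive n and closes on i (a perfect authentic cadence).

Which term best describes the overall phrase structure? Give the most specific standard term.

Four phrases in two halves: the first half (mm. 1–4) ends with an imperfect authentic cadence, the second (mm. 5–8) with a perfect authentic cadence — a large antecedent–consequent pair, i.e. a double period.
Phrase 3 begins with different material from phrase 1, making it contrasting.

contrasting double period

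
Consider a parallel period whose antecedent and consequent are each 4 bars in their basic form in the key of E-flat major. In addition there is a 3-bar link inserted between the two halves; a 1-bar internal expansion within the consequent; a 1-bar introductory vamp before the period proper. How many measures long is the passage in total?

Basic parallel period: 4 + 4 = 8 bars.
8 (basic form) + 3 (link) + 1 (internal expansion) + 1 (introduction) = 13.

13 measures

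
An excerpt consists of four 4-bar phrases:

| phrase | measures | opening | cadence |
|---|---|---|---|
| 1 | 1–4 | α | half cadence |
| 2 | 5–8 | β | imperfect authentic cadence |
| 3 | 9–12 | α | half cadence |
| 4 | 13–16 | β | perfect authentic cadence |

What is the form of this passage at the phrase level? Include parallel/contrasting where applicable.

Four phrases in two halves: the first half (mm. 1–8) ends with an imperfect authentic cadence, the second (mm. 9-16) with a perfect authentic cadence — a large antecedent–consequent pair, i.e. a double period.
Phrase 3 begins with the same material as phrase 1, making it parallel.

parallel double period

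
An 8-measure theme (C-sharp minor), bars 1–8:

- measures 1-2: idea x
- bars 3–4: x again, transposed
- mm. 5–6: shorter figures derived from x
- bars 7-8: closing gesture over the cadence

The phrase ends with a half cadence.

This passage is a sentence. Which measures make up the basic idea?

measures 1–2

The presentation of a sentence is the basic idea (bars 1–2) plus its repetition (measures 3-4); the basic idea is therefore measures 1-2.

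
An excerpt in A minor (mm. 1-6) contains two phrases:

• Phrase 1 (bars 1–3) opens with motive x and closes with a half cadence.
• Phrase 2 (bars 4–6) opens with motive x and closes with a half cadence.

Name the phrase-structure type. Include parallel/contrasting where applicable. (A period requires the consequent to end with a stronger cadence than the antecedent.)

repeated phrase

Both phrases have the same opening (x) and the same cadence (half cadence): the second is a restatement, not a consequent, so this is a repeated phrase rather than a period.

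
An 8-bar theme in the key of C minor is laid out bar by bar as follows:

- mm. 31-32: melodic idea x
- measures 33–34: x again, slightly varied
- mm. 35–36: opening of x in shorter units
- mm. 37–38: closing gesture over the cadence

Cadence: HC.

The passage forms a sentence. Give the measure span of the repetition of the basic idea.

The presentation of a sentence is the basic idea (bars 31-32) plus its repetition (bars 33–34); the repetition of the basic idea is therefore mm. 33–34.

measures 33–34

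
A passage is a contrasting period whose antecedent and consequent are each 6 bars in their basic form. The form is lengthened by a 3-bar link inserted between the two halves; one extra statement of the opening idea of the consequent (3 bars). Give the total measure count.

Basic contrasting period: 6 + 6 = 12 bars.
12 (basic form) + 3 (link) + 3 (extra statement) = 18.

18 measures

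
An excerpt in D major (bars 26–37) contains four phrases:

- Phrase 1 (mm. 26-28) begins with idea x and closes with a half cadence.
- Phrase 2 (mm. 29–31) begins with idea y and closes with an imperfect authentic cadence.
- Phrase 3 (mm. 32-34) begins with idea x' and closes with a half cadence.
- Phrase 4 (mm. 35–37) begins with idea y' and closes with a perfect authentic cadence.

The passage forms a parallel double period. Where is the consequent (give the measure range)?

measures 32–37

In a double period the four phrases pair into a large antecedent (phrases 1–2, ending imperfect authentic cadence) and a large consequent (phrases 3–4, ending perfect authentic cadence). The consequent spans measures 32–37.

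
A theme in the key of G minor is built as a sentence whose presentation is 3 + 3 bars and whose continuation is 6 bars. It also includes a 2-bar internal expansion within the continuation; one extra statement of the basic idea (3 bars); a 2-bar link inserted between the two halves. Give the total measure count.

Basic sentence: 3 + 3 + 6 = 12 bars.
12 (basic form) + 2 (internal expansion) + 3 (extra statement) + 2 (link) = 19.

19 measures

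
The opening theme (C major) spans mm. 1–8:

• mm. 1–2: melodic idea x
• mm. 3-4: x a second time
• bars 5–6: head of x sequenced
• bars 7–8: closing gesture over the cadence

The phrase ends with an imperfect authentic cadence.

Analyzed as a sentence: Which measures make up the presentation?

The presentation of a sentence is the basic idea (bars 1–2) plus its repetition (measures 3–4); the presentation is therefore mm. 1–4.

measures 1–4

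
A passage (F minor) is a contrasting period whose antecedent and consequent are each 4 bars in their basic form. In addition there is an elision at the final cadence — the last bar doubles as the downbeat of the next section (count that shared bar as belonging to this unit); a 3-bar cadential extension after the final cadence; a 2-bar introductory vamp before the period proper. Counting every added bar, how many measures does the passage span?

13 measures

Basic contrasting period: 4 + 4 = 8 bars.
8 (basic form) + 3 (cadential extension) + 2 (introduction) = 13.
The elision shares a bar with the next section but does not change this unit's count.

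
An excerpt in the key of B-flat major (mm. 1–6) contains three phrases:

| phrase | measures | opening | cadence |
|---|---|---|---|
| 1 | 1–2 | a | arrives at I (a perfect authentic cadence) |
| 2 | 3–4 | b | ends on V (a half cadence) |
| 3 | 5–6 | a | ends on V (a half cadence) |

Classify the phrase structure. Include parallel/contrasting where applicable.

The final phrase closes with a half cadence, which is not stronger than the preceding half cadence; the 3 phrases lack an overall antecedent–consequent design and so form a phrase group.

phrase group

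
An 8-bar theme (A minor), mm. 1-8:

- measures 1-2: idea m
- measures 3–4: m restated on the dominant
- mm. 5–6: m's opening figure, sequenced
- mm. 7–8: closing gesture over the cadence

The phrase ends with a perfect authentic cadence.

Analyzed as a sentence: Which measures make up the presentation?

measures 1–4

The presentation of a sentence is the basic idea (mm. 1–2) plus its repetition (measures 3-4); the presentation is therefore mm. 1–4.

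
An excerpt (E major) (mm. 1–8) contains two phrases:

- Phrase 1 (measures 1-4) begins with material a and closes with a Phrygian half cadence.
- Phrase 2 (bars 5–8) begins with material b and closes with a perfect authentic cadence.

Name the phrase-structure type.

Phrase 1 ends with a Phrygian half cadence (weaker) and phrase 2 with a perfect authentic cadence (stronger): antecedent + consequent = a period.
The two phrases open with different material (a / b), so the period is contrasting.

contrasting period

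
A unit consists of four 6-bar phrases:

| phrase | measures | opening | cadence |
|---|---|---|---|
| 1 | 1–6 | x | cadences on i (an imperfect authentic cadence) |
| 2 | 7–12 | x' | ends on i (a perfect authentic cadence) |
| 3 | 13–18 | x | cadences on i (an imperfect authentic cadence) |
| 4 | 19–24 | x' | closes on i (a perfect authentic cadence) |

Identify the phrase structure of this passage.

The cadence pattern IAC–PAC–IAC–PAC is weak–strong twice, and phrases 3–4 restate phrases 1–2: a period heard twice, not a double period (which would end weakly at phrase 2).

repeated period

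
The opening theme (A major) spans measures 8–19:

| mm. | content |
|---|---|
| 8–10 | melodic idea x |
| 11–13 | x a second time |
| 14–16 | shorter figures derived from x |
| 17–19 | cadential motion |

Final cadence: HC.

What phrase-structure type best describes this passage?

Basic idea (mm. 8-10) + its repetition (mm. 11-13) form the presentation; fragmentation and cadence (mm. 14-19) form the continuation — the 12-bar whole is a sentence.

sentence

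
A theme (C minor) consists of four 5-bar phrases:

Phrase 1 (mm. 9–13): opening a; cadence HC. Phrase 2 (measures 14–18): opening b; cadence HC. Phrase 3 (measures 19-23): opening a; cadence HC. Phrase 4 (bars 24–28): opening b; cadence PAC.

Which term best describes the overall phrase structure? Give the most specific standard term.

parallel double period

Four phrases in two halves: the first half (mm. 9-18) ends with a half cadence, the second (mm. 19-28) with a perfect authentic cadence — a large antecedent–consequent pair, i.e. a double period.
Phrase 3 begins with the same material as phrase 1, making it parallel.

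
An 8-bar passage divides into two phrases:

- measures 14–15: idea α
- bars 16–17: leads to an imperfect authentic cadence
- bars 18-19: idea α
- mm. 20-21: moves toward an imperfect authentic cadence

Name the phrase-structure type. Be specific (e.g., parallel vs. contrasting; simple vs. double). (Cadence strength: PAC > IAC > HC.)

Both phrases have the same opening (α) and the same cadence (imperfect authentic cadence): the second is a restatement, not a consequent, so this is a repeated phrase rather than a period.

repeated phrase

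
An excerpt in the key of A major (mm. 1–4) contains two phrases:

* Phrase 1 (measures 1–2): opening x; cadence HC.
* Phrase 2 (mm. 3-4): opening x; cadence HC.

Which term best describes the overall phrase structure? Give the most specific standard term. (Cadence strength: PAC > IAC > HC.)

Both phrases have the same opening (x) and the same cadence (half cadence): the second is a restatement, not a consequent, so this is a repeated phrase rather than a period.

repeated phrase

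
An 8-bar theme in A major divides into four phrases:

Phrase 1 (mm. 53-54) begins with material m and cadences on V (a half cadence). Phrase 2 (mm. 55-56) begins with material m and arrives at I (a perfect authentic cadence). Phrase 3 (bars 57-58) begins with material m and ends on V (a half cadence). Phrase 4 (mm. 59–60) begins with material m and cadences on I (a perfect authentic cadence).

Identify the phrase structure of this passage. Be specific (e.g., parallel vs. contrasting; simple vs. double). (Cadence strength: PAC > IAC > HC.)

The cadence pattern HC–PAC–HC–PAC is weak–strong twice, and phrases 3–4 restate phrases 1–2: a period heard twice, not a double period (which would end weakly at phrase 2).

repeated period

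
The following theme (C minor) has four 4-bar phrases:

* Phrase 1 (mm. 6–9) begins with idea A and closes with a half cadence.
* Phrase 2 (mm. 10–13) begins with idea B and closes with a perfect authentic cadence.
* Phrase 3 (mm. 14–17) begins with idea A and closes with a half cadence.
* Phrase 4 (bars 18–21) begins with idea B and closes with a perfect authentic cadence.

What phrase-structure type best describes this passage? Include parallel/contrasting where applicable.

The cadence pattern HC–PAC–HC–PAC is weak–strong twice, and phrases 3–4 restate phrases 1–2: a period heard twice, not a double period (which would end weakly at phrase 2).

repeated period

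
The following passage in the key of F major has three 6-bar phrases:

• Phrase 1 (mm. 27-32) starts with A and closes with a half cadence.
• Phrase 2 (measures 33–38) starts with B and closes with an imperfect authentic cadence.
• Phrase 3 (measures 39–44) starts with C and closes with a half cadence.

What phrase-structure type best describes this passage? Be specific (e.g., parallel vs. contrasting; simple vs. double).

The final phrase closes with a half cadence, which is not stronger than the preceding imperfect authentic cadence; the 3 phrases lack an overall antecedent–consequent design and so form a phrase group.

phrase group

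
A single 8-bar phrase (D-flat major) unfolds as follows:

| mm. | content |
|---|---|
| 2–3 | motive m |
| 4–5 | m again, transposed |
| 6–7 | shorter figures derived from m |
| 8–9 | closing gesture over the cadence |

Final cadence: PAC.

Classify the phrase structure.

Basic idea (mm. 2-3) + its repetition (mm. 4–5) form the presentation; fragmentation and cadence (mm. 6–9) form the continuation — the 8-bar whole is a sentence.

sentence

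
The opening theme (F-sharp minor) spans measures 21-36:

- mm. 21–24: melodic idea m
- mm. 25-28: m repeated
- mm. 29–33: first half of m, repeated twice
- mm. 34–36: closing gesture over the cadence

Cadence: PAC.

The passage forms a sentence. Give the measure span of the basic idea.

measures 21–24

The presentation of a sentence is the basic idea (measures 21–24) plus its repetition (mm. 25-28); the basic idea is therefore measures 21-24.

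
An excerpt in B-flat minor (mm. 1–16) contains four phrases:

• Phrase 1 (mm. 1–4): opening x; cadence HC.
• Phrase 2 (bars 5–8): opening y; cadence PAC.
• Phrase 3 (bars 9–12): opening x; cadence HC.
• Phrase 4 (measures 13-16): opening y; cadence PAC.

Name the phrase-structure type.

The cadence pattern HC–PAC–HC–PAC is weak–strong twice, and phrases 3–4 restate phrases 1–2: a period heard twice, not a double period (which would end weakly at phrase 2).

repeated period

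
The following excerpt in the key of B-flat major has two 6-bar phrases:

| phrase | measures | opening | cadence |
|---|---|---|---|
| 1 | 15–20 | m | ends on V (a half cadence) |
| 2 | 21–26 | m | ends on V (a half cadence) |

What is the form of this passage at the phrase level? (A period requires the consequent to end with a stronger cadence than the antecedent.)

repeated phrase

Both phrases have the same opening (m) and the same cadence (half cadence): the second is a restatement, not a consequent, so this is a repeated phrase rather than a period.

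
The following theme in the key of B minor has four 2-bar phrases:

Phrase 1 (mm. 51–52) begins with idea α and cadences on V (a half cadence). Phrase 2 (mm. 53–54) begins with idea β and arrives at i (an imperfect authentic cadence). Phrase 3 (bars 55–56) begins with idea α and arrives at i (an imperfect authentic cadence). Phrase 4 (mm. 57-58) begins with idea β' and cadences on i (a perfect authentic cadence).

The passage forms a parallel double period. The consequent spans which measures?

measures 55–58

In a double period the four phrases pair into a large antecedent (phrases 1–2, ending imperfect authentic cadence) and a large consequent (phrases 3–4, ending perfect authentic cadence). The consequent spans bars 55-58.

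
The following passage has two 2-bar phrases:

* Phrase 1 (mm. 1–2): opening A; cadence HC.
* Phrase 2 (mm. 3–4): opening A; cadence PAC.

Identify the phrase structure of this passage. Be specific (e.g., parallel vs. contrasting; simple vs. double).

parallel period

Phrase 1 ends with a half cadence (weaker) and phrase 2 with a perfect authentic cadence (stronger): antecedent + consequent = a period.
The two phrases open with the same material (A / A), so the period is parallel.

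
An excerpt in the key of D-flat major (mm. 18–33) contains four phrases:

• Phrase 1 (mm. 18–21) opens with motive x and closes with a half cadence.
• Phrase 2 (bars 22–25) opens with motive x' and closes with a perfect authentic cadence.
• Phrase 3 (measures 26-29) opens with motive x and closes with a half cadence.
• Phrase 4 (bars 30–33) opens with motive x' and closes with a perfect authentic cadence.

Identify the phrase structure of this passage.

repeated period

The cadence pattern HC–PAC–HC–PAC is weak–strong twice, and phrases 3–4 restate phrases 1–2: a period heard twice, not a double period (which would end weakly at phrase 2).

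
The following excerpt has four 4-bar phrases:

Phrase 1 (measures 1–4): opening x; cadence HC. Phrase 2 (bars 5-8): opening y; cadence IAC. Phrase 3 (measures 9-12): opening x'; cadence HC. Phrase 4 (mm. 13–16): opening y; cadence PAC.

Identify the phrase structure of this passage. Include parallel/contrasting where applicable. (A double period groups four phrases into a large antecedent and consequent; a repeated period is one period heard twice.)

parallel double period

Four phrases in two halves: the first half (measures 1–8) ends with an imperfect authentic cadence, the second (mm. 9–16) with a perfect authentic cadence — a large antecedent–consequent pair, i.e. a double period.
Phrase 3 begins with the same material as phrase 1, making it parallel.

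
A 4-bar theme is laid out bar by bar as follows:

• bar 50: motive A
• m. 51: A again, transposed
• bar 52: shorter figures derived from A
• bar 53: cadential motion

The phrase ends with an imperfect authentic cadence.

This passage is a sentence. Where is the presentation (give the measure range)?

measures 50–51

The presentation of a sentence is the basic idea (bar 50) plus its repetition (measure 51); the presentation is therefore measures 50-51.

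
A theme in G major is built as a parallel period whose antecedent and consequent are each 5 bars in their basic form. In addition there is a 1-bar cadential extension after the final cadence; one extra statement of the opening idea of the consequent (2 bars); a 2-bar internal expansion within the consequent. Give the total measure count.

15 measures

Basic parallel period: 5 + 5 = 10 bars.
10 (basic form) + 1 (cadential extension) + 2 (extra statement) + 2 (internal expansion) = 15.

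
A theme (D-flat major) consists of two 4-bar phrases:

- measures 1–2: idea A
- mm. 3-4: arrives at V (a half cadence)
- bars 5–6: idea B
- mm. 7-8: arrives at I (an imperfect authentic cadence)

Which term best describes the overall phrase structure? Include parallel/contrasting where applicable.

contrasting period

Phrase 1 ends with a half cadence (weaker) and phrase 2 with an imperfect authentic cadence (stronger): antecedent + consequent = a period.
The two phrases open with different material (A / B), so the period is contrasting.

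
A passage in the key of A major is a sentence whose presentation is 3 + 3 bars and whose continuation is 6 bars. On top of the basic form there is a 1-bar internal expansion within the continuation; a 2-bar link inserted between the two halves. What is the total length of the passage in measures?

15 measures

Basic sentence: 3 + 3 + 6 = 12 bars.
12 (basic form) + 1 (internal expansion) + 2 (link) = 15.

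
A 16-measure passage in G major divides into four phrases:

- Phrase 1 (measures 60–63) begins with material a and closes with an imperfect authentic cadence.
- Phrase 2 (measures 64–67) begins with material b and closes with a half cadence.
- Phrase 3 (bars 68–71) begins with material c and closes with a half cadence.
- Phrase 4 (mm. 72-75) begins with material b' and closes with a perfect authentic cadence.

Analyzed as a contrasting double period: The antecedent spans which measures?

measures 60–67

In a double period the four phrases pair into a large antecedent (phrases 1–2, ending half cadence) and a large consequent (phrases 3–4, ending perfect authentic cadence). The antecedent spans mm. 60–67.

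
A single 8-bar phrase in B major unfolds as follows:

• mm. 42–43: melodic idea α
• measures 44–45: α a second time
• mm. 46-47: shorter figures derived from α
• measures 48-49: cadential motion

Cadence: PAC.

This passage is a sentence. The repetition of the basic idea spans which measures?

measures 44–45

The presentation of a sentence is the basic idea (measures 42–43) plus its repetition (mm. 44–45); the repetition of the basic idea is therefore mm. 44–45.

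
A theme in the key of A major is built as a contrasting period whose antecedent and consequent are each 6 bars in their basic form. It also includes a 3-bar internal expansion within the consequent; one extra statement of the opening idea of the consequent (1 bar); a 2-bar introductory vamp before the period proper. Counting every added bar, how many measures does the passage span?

Basic contrasting period: 6 + 6 = 12 bars.
12 (basic form) + 3 (internal expansion) + 1 (extra statement) + 2 (introduction) = 18.

18 measures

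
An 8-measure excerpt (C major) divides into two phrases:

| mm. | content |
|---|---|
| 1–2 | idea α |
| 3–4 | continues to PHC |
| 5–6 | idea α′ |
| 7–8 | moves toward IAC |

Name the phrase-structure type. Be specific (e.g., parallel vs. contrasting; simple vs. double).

Phrase 1 ends with a Phrygian half cadence (weaker) and phrase 2 with an imperfect authentic cadence (stronger): antecedent + consequent = a period.
The two phrases open with the same material (α / α′), so the period is parallel.

parallel period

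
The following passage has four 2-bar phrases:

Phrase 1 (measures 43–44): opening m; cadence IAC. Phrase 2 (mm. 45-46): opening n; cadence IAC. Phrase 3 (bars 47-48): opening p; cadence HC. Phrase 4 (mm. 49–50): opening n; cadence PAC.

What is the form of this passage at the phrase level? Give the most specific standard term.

contrasting double period

Four phrases in two halves: the first half (mm. 43-46) ends with an imperfect authentic cadence, the second (mm. 47–50) with a perfect authentic cadence — a large antecedent–consequent pair, i.e. a double period.
Phrase 3 begins with different material from phrase 1, making it contrasting.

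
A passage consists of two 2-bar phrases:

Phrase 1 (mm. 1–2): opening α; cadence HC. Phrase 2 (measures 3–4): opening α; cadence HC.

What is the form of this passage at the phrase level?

repeated phrase

Both phrases have the same opening (α) and the same cadence (half cadence): the second is a restatement, not a consequent, so this is a repeated phrase rather than a period.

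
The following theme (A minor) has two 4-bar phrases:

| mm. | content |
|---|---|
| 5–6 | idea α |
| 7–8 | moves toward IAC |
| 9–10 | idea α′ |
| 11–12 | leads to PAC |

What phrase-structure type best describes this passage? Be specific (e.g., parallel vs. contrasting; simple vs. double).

Phrase 1 ends with an imperfect authentic cadence (weaker) and phrase 2 with a perfect authentic cadence (stronger): antecedent + consequent = a period.
The two phrases open with the same material (α / α′), so the period is parallel.

parallel period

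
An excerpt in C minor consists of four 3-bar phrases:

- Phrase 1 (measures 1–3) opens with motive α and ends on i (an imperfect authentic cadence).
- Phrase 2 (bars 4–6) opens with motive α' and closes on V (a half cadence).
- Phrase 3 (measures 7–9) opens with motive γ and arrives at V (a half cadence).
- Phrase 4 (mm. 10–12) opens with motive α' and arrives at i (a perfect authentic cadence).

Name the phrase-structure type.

contrasting double period

Four phrases in two halves: the first half (bars 1-6) ends with a half cadence, the second (mm. 7–12) with a perfect authentic cadence — a large antecedent–consequent pair, i.e. a double period.
Phrase 3 begins with different material from phrase 1, making it contrasting.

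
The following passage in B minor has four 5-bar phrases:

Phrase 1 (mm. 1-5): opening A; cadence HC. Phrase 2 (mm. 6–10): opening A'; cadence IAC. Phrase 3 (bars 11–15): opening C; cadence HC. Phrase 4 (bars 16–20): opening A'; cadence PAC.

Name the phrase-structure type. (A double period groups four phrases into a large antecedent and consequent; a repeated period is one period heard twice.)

contrasting double period

Four phrases in two halves: the first half (bars 1-10) ends with an imperfect authentic cadence, the second (mm. 11–20) with a perfect authentic cadence — a large antecedent–consequent pair, i.e. a double period.
Phrase 3 begins with different material from phrase 1, making it contrasting.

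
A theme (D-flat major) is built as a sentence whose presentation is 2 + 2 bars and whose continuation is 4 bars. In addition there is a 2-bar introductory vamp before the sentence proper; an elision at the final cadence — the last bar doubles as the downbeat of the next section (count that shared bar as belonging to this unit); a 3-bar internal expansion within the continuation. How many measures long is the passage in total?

13 measures

Basic sentence: 2 + 2 + 4 = 8 bars.
8 (basic form) + 2 (introduction) + 3 (internal expansion) = 13.
The elision shares a bar with the next section but does not change this unit's count.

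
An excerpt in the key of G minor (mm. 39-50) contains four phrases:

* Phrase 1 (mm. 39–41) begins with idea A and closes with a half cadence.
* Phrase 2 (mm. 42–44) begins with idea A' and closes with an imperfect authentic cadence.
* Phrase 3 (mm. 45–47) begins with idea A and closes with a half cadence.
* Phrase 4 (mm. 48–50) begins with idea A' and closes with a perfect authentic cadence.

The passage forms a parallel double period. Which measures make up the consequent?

measures 45–50

In a double period the four phrases pair into a large antecedent (phrases 1–2, ending imperfect authentic cadence) and a large consequent (phrases 3–4, ending perfect authentic cadence). The consequent spans mm. 45-50.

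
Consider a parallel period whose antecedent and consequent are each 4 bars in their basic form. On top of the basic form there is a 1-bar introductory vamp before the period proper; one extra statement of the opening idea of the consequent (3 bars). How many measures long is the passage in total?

Basic parallel period: 4 + 4 = 8 bars.
8 (basic form) + 1 (introduction) + 3 (extra statement) = 12.

12 measures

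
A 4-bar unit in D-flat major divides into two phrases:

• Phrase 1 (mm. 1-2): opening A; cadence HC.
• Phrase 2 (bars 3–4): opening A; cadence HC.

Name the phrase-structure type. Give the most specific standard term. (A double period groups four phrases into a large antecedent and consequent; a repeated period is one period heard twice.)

repeated phrase

Both phrases have the same opening (A) and the same cadence (half cadence): the second is a restatement, not a consequent, so this is a repeated phrase rather than a period.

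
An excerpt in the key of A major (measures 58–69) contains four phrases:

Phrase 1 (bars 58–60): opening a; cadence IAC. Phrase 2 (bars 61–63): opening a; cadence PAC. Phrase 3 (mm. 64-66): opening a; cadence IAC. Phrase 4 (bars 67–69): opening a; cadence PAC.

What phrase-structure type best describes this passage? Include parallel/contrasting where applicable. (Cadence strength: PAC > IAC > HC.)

repeated period

The cadence pattern IAC–PAC–IAC–PAC is weak–strong twice, and phrases 3–4 restate phrases 1–2: a period heard twice, not a double period (which would end weakly at phrase 2).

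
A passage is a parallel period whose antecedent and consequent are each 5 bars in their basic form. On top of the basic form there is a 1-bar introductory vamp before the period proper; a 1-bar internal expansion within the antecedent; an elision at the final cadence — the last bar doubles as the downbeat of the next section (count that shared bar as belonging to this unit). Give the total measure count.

Basic parallel period: 5 + 5 = 10 bars.
10 (basic form) + 1 (introduction) + 1 (internal expansion) = 12.
The elision shares a bar with the next section but does not change this unit's count.

12 measures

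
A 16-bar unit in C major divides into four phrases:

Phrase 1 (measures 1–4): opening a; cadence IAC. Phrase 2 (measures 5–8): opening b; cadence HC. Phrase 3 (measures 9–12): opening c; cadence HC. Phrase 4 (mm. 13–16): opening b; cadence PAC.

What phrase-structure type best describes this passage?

Four phrases in two halves: the first half (mm. 1–8) ends with a half cadence, the second (measures 9–16) with a perfect authentic cadence — a large antecedent–consequent pair, i.e. a double period.
Phrase 3 begins with different material from phrase 1, making it contrasting.

contrasting double period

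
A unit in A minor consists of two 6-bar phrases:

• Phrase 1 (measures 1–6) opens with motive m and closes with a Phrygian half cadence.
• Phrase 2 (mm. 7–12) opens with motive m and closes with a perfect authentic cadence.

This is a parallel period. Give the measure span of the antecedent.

The phrase ending with the weaker cadence (Phrygian half cadence) is the antecedent; the one ending more conclusively (perfect authentic cadence) is the consequent. The antecedent is measures 1–6.

measures 1–6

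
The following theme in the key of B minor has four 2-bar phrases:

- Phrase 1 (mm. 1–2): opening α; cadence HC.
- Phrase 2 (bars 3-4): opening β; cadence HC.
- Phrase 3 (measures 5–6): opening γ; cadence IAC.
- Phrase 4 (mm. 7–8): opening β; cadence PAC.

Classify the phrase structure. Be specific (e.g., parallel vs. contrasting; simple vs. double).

Four phrases in two halves: the first half (measures 1-4) ends with a half cadence, the second (bars 5-8) with a perfect authentic cadence — a large antecedent–consequent pair, i.e. a double period.
Phrase 3 begins with different material from phrase 1, making it contrasting.

contrasting double period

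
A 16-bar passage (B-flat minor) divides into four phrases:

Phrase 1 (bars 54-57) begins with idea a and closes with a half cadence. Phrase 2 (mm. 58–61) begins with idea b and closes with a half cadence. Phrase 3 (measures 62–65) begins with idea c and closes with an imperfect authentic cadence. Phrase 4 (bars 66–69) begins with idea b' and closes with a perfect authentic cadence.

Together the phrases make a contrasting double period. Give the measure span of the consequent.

In a double period the first pair of phrases (ending half cadence) is the large antecedent and the second pair (ending perfect authentic cadence) is the large consequent; the consequent is measures 62–69.

measures 62–69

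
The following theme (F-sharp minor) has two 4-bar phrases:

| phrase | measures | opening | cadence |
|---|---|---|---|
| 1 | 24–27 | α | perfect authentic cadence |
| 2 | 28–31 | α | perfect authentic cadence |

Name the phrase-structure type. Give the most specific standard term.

repeated phrase

Both phrases have the same opening (α) and the same cadence (perfect authentic cadence): the second is a restatement, not a consequent, so this is a repeated phrase rather than a period.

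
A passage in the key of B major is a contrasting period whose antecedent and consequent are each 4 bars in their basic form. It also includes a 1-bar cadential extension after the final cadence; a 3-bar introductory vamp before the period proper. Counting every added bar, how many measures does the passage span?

12 measures

Basic contrasting period: 4 + 4 = 8 bars.
8 (basic form) + 1 (cadential extension) + 3 (introduction) = 12.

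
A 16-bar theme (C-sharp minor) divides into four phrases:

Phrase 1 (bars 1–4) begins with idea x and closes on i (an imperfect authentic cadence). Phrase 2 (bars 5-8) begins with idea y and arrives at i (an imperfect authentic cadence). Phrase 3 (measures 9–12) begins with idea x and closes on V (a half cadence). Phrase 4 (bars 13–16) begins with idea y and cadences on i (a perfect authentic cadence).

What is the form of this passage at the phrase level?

Four phrases in two halves: the first half (measures 1–8) ends with an imperfect authentic cadence, the second (measures 9–16) with a perfect authentic cadence — a large antecedent–consequent pair, i.e. a double period.
Phrase 3 begins with the same material as phrase 1, making it parallel.

parallel double period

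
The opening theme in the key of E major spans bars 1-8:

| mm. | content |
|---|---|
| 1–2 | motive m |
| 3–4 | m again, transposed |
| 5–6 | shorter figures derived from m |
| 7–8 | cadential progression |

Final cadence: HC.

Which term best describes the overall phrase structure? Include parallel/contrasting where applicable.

Basic idea (bars 1–2) + its repetition (mm. 3–4) form the presentation; fragmentation and cadence (mm. 5-8) form the continuation — the 8-bar whole is a sentence.

sentence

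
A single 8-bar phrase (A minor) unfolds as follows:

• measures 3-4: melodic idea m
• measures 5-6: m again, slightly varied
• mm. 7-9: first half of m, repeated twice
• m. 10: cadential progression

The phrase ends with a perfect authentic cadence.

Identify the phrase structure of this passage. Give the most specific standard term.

sentence

Basic idea (mm. 3–4) + its repetition (measures 5–6) form the presentation; fragmentation and cadence (mm. 7–10) form the continuation — the 8-bar whole is a sentence.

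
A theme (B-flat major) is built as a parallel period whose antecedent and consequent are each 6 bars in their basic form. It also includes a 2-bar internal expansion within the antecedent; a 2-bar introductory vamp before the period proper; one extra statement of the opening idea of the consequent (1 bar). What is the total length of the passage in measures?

Basic parallel period: 6 + 6 = 12 bars.
12 (basic form) + 2 (internal expansion) + 2 (introduction) + 1 (extra statement) = 17.

17 measures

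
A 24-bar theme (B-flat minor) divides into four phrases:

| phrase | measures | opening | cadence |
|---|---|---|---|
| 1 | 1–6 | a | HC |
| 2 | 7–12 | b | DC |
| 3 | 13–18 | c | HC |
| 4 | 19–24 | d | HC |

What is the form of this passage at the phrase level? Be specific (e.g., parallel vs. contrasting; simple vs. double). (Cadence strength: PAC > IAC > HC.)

Phrase 4 ends with a half cadence, no stronger than phrase 2's deceptive cadence, so the four phrases do not form a double period; nor do phrases 3–4 duplicate 1–2, so it is not a repeated period. With no phrase reaching a conclusive cadence, the passage is a phrase group.

phrase group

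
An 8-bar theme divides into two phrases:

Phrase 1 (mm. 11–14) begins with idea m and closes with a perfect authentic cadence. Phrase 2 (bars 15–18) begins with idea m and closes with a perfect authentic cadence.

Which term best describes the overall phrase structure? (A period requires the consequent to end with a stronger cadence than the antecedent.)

repeated phrase

Both phrases have the same opening (m) and the same cadence (perfect authentic cadence): the second is a restatement, not a consequent, so this is a repeated phrase rather than a period.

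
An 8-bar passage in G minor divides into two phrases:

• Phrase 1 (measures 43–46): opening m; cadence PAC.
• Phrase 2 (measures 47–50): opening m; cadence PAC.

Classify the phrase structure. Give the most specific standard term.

repeated phrase

Both phrases have the same opening (m) and the same cadence (perfect authentic cadence): the second is a restatement, not a consequent, so this is a repeated phrase rather than a period.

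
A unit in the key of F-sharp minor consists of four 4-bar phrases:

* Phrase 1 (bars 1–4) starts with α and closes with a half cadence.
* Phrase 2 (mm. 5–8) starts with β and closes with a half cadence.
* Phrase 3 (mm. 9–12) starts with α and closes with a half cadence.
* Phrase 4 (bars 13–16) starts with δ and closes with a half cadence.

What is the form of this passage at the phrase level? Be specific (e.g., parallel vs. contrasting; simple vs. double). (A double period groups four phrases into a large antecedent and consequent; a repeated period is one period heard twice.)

Phrase 4 ends with a half cadence, no stronger than phrase 2's half cadence, so the four phrases do not form a double period; nor do phrases 3–4 duplicate 1–2, so it is not a repeated period. With no phrase reaching a conclusive cadence, the passage is a phrase group.

phrase group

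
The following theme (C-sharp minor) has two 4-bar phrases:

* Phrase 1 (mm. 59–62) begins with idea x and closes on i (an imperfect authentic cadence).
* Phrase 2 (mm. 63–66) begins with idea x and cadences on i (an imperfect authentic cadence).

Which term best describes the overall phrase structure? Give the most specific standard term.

Both phrases have the same opening (x) and the same cadence (imperfect authentic cadence): the second is a restatement, not a consequent, so this is a repeated phrase rather than a period.

repeated phrase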